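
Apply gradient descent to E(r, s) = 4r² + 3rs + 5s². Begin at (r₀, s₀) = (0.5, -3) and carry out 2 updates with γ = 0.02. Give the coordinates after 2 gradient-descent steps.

∇E = (8r + 3s, 3r + 10s)
(r₁, s₁) = (0.5, -3) − 0.02·(-5, -28.5) = (0.6, -2.43)
(r₂, s₂) = (0.6, -2.43) − 0.02·(-2.49, -22.5) = (0.6498, -1.98)

(0.6498, -1.98)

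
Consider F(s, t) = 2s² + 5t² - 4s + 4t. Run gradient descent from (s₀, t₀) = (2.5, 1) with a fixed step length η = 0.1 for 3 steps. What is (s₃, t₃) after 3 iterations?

(1.324, -0.4)

∇F = (4s - 4, 10t + 4)
(s₁, t₁) = (2.5, 1) − 0.1·(6, 14) = (1.9, -0.4)
(s₂, t₂) = (1.9, -0.4) − 0.1·(3.6, 0) = (1.54, -0.4)
(s₃, t₃) = (1.54, -0.4) − 0.1·(2.16, 0) = (1.324, -0.4)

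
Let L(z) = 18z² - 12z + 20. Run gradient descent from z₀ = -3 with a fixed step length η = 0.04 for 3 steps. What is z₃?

L′(z) = 36z - 12
Step 1: L′(-3) = -120; z₁ = -3 − 0.04·(-120) = 1.8
Step 2: L′(1.8) = 52.8; z₂ = 1.8 − 0.04·52.8 = -0.312
Step 3: L′(-0.312) = -23.232; z₃ = -0.312 − 0.04·(-23.232) = 0.61728

0.61728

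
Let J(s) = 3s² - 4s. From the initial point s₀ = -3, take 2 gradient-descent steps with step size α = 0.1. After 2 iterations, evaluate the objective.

-0.3008

J′(s) = 6s - 4
Step 1: J′(-3) = -22; s₁ = -3 − 0.1·(-22) = -0.8
Step 2: J′(-0.8) = -8.8; s₂ = -0.8 − 0.1·(-8.8) = 0.08
J(0.08) = -0.3008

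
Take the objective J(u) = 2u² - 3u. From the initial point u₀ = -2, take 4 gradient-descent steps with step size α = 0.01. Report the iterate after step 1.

J′(u) = 4u - 3
Step 1: J′(-2) = -11; u₁ = -2 − 0.01·(-11) = -1.89

-1.89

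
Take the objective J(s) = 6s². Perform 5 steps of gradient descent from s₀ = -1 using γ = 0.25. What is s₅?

32

J′(s) = 12s
s₁ = -1 − 0.25·(-12) = 2
s₂ = 2 − 0.25·24 = -4
s₃ = -4 − 0.25·(-48) = 8
s₄ = 8 − 0.25·96 = -16
s₅ = -16 − 0.25·(-192) = 32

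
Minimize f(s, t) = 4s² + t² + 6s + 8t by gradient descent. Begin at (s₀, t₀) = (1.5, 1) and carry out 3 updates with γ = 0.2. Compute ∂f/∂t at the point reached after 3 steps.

2.16

∇f = (8s + 6, 2t + 8)
(s₁, t₁) = (1.5, 1) − 0.2·(18, 10) = (-2.1, -1)
(s₂, t₂) = (-2.1, -1) − 0.2·(-10.8, 6) = (0.06, -2.2)
(s₃, t₃) = (0.06, -2.2) − 0.2·(6.48, 3.6) = (-1.236, -2.92)
∂f/∂t at (-1.236, -2.92) = 2.16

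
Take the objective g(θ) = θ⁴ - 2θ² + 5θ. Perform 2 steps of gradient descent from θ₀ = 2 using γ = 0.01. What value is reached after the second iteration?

g′(θ) = 4θ³ - 4θ + 5
Step 1: g′(2) = 29; θ₁ = 2 − 0.01·29 = 1.71
Step 2: g′(1.71) = 18.160844; θ₂ = 1.71 − 0.01·18.160844 = 1.52839156

1.52839156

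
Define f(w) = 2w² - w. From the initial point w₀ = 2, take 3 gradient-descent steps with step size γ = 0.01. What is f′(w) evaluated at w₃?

f′(w) = 4w - 1
w₁ = 2 − 0.01·7 = 1.93
w₂ = 1.93 − 0.01·6.72 = 1.8628
w₃ = 1.8628 − 0.01·6.4512 = 1.798288
f′(w) at (1.798288) = 6.193152

6.193152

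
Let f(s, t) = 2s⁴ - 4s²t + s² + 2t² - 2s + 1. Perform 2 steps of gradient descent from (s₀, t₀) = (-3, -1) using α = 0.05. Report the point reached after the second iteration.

∇f = (8s³ - 8st + 2s - 2, -4s² + 4t)
Step 1: at (-3, -1), ∇f = (-248, -40) → (-3, -1) − 0.05·(-248, -40) = (9.4, 1)
Step 2: at (9.4, 1), ∇f = (6586.272, -349.44) → (9.4, 1) − 0.05·(6586.272, -349.44) = (-319.9136, 18.472)

(-319.9136, 18.472)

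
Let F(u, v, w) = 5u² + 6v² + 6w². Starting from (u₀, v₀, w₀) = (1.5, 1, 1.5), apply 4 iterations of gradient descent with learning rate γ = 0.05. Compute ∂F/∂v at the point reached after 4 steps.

0.3072

∇F = (10u, 12v, 12w)
Step 1: at (1.5, 1, 1.5), ∇F = (15, 12, 18) → (1.5, 1, 1.5) − 0.05·(15, 12, 18) = (0.75, 0.4, 0.6)
Step 2: at (0.75, 0.4, 0.6), ∇F = (7.5, 4.8, 7.2) → (0.75, 0.4, 0.6) − 0.05·(7.5, 4.8, 7.2) = (0.375, 0.16, 0.24)
Step 3: at (0.375, 0.16, 0.24), ∇F = (3.75, 1.92, 2.88) → (0.375, 0.16, 0.24) − 0.05·(3.75, 1.92, 2.88) = (0.1875, 0.064, 0.096)
Step 4: at (0.1875, 0.064, 0.096), ∇F = (1.875, 0.768, 1.152) → (0.1875, 0.064, 0.096) − 0.05·(1.875, 0.768, 1.152) = (0.09375, 0.0256, 0.0384)
∂F/∂v at (0.09375, 0.0256, 0.0384) = 0.3072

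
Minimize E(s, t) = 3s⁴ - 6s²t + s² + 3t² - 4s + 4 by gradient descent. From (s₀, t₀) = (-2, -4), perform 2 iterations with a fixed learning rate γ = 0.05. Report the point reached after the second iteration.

∇E = (12s³ - 12st + 2s - 4, -6s² + 6t)
(s₁, t₁) = (-2, -4) − 0.05·(-200, -48) = (8, -1.6)
(s₂, t₂) = (8, -1.6) − 0.05·(6309.6, -393.6) = (-307.48, 18.08)

(-307.48, 18.08)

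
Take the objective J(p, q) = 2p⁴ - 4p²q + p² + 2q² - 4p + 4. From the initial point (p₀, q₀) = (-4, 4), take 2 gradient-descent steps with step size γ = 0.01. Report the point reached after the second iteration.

(-0.01353088, 4.300864)

∇J = (8p³ - 8pq + 2p - 4, -4p² + 4q)
(p₁, q₁) = (-4, 4) − 0.01·(-396, -48) = (-0.04, 4.48)
(p₂, q₂) = (-0.04, 4.48) − 0.01·(-2.646912, 17.9136) = (-0.01353088, 4.300864)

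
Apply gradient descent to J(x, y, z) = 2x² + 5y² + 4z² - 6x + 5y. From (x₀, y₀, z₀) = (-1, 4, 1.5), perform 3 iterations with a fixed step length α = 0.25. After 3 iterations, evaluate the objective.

1156.55078125

∇J = (4x - 6, 10y + 5, 8z)
Step 1: at (-1, 4, 1.5), ∇J = (-10, 45, 12) → (-1, 4, 1.5) − 0.25·(-10, 45, 12) = (1.5, -7.25, -1.5)
Step 2: at (1.5, -7.25, -1.5), ∇J = (0, -67.5, -12) → (1.5, -7.25, -1.5) − 0.25·(0, -67.5, -12) = (1.5, 9.625, 1.5)
Step 3: at (1.5, 9.625, 1.5), ∇J = (0, 101.25, 12) → (1.5, 9.625, 1.5) − 0.25·(0, 101.25, 12) = (1.5, -15.6875, -1.5)
J(1.5, -15.6875, -1.5) = 1156.55078125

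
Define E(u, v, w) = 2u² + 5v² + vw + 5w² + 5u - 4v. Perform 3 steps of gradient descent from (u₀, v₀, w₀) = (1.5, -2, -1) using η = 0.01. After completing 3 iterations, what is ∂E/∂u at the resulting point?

9.732096

∇E = (4u + 5, 10v + w - 4, v + 10w)
(u₁, v₁, w₁) = (1.5, -2, -1) − 0.01·(11, -25, -12) = (1.39, -1.75, -0.88)
(u₂, v₂, w₂) = (1.39, -1.75, -0.88) − 0.01·(10.56, -22.38, -10.55) = (1.2844, -1.5262, -0.7745)
(u₃, v₃, w₃) = (1.2844, -1.5262, -0.7745) − 0.01·(10.1376, -20.0365, -9.2712) = (1.183024, -1.325835, -0.681788)
∂E/∂u at (1.183024, -1.325835, -0.681788) = 9.732096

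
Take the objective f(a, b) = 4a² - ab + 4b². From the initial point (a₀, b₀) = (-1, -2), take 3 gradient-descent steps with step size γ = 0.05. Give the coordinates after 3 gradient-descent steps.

(-0.32875, -0.495125)

∇f = (8a - b, -a + 8b)
(a₁, b₁) = (-1, -2) − 0.05·(-6, -15) = (-0.7, -1.25)
(a₂, b₂) = (-0.7, -1.25) − 0.05·(-4.35, -9.3) = (-0.4825, -0.785)
(a₃, b₃) = (-0.4825, -0.785) − 0.05·(-3.075, -5.7975) = (-0.32875, -0.495125)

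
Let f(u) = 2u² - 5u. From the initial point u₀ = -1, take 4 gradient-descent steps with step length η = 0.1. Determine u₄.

0.9584

f′(u) = 4u - 5
u₁ = -1 − 0.1·(-9) = -0.1
u₂ = -0.1 − 0.1·(-5.4) = 0.44
u₃ = 0.44 − 0.1·(-3.24) = 0.764
u₄ = 0.764 − 0.1·(-1.944) = 0.9584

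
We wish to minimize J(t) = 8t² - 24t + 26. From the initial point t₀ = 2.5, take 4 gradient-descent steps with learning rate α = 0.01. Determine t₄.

J′(t) = 16t - 24
t₁ = 2.5 − 0.01·16 = 2.34
t₂ = 2.34 − 0.01·13.44 = 2.2056
t₃ = 2.2056 − 0.01·11.2896 = 2.092704
t₄ = 2.092704 − 0.01·9.483264 = 1.99787136

1.99787136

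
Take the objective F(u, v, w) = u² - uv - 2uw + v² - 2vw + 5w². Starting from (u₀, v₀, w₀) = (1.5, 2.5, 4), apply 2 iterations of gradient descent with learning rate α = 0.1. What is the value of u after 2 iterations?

∇F = (2u - v - 2w, -u + 2v - 2w, -2u - 2v + 10w)
(u₁, v₁, w₁) = (1.5, 2.5, 4) − 0.1·(-7.5, -4.5, 32) = (2.25, 2.95, 0.8)
(u₂, v₂, w₂) = (2.25, 2.95, 0.8) − 0.1·(-0.05, 2.05, -2.4) = (2.255, 2.745, 1.04)
u = 2.255

2.255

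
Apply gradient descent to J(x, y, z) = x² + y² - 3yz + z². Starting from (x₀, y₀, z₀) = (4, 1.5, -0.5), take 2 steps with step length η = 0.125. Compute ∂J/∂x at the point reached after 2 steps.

∇J = (2x, 2y - 3z, -3y + 2z)
Step 1: at (4, 1.5, -0.5), ∇J = (8, 4.5, -5.5) → (4, 1.5, -0.5) − 0.125·(8, 4.5, -5.5) = (3, 0.9375, 0.1875)
Step 2: at (3, 0.9375, 0.1875), ∇J = (6, 1.3125, -2.4375) → (3, 0.9375, 0.1875) − 0.125·(6, 1.3125, -2.4375) = (2.25, 0.7734375, 0.4921875)
∂J/∂x at (2.25, 0.7734375, 0.4921875) = 4.5

4.5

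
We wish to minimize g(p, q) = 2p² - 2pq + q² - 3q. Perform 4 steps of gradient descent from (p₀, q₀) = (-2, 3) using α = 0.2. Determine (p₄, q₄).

(1.0016, 2.1936)

∇g = (4p - 2q, -2p + 2q - 3)
(p₁, q₁) = (-2, 3) − 0.2·(-14, 7) = (0.8, 1.6)
(p₂, q₂) = (0.8, 1.6) − 0.2·(0, -1.4) = (0.8, 1.88)
(p₃, q₃) = (0.8, 1.88) − 0.2·(-0.56, -0.84) = (0.912, 2.048)
(p₄, q₄) = (0.912, 2.048) − 0.2·(-0.448, -0.728) = (1.0016, 2.1936)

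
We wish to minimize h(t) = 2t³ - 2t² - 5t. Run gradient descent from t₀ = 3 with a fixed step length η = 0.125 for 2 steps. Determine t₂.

h′(t) = 6t² - 4t - 5
Step 1: h′(3) = 37; t₁ = 3 − 0.125·37 = -1.625
Step 2: h′(-1.625) = 17.34375; t₂ = -1.625 − 0.125·17.34375 = -3.79296875

-3.79296875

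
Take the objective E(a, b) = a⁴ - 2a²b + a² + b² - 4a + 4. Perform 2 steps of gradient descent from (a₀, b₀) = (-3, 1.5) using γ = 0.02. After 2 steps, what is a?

-0.944

∇E = (4a³ - 4ab + 2a - 4, -2a² + 2b)
(a₁, b₁) = (-3, 1.5) − 0.02·(-100, -15) = (-1, 1.8)
(a₂, b₂) = (-1, 1.8) − 0.02·(-2.8, 1.6) = (-0.944, 1.768)
a = -0.944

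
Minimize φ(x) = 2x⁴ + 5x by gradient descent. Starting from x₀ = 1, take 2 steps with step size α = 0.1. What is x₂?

φ′(x) = 8x³ + 5
x₁ = 1 − 0.1·13 = -0.3
x₂ = -0.3 − 0.1·4.784 = -0.7784

-0.7784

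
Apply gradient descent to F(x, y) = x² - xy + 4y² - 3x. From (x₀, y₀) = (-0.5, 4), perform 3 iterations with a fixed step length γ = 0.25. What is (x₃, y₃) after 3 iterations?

∇F = (2x - y - 3, -x + 8y)
(x₁, y₁) = (-0.5, 4) − 0.25·(-8, 32.5) = (1.5, -4.125)
(x₂, y₂) = (1.5, -4.125) − 0.25·(4.125, -34.5) = (0.46875, 4.5)
(x₃, y₃) = (0.46875, 4.5) − 0.25·(-6.5625, 35.53125) = (2.109375, -4.3828125)

(2.109375, -4.3828125)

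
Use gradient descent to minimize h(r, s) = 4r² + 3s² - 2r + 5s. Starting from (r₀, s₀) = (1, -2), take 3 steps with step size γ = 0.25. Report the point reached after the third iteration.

∇h = (8r - 2, 6s + 5)
Step 1: at (1, -2), ∇h = (6, -7) → (1, -2) − 0.25·(6, -7) = (-0.5, -0.25)
Step 2: at (-0.5, -0.25), ∇h = (-6, 3.5) → (-0.5, -0.25) − 0.25·(-6, 3.5) = (1, -1.125)
Step 3: at (1, -1.125), ∇h = (6, -1.75) → (1, -1.125) − 0.25·(6, -1.75) = (-0.5, -0.6875)

(-0.5, -0.6875)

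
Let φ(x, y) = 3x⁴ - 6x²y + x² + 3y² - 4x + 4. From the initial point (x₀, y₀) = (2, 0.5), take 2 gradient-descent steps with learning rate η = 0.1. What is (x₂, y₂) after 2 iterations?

∇φ = (12x³ - 12xy + 2x - 4, -6x² + 6y)
(x₁, y₁) = (2, 0.5) − 0.1·(84, -21) = (-6.4, 2.6)
(x₂, y₂) = (-6.4, 2.6) − 0.1·(-2962.848, -230.16) = (289.8848, 25.616)

(289.8848, 25.616)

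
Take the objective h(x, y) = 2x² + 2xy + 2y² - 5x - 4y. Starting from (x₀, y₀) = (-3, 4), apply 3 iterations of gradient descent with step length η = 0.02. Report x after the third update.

∇h = (4x + 2y - 5, 2x + 4y - 4)
(x₁, y₁) = (-3, 4) − 0.02·(-9, 6) = (-2.82, 3.88)
(x₂, y₂) = (-2.82, 3.88) − 0.02·(-8.52, 5.88) = (-2.6496, 3.7624)
(x₃, y₃) = (-2.6496, 3.7624) − 0.02·(-8.0736, 5.7504) = (-2.488128, 3.647392)
x = -2.488128

-2.488128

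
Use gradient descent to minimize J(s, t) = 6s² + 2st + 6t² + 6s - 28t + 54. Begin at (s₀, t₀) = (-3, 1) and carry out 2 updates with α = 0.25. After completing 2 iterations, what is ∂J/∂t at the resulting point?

-149.5

∇J = (12s + 2t + 6, 2s + 12t - 28)
Step 1: at (-3, 1), ∇J = (-28, -22) → (-3, 1) − 0.25·(-28, -22) = (4, 6.5)
Step 2: at (4, 6.5), ∇J = (67, 58) → (4, 6.5) − 0.25·(67, 58) = (-12.75, -8)
∂J/∂t at (-12.75, -8) = -149.5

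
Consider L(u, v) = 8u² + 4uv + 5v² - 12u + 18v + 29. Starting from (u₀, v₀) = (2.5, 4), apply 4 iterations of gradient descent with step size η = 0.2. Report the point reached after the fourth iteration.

∇L = (16u + 4v - 12, 4u + 10v + 18)
Step 1: at (2.5, 4), ∇L = (44, 68) → (2.5, 4) − 0.2·(44, 68) = (-6.3, -9.6)
Step 2: at (-6.3, -9.6), ∇L = (-151.2, -103.2) → (-6.3, -9.6) − 0.2·(-151.2, -103.2) = (23.94, 11.04)
Step 3: at (23.94, 11.04), ∇L = (415.2, 224.16) → (23.94, 11.04) − 0.2·(415.2, 224.16) = (-59.1, -33.792)
Step 4: at (-59.1, -33.792), ∇L = (-1092.768, -556.32) → (-59.1, -33.792) − 0.2·(-1092.768, -556.32) = (159.4536, 77.472)

(159.4536, 77.472)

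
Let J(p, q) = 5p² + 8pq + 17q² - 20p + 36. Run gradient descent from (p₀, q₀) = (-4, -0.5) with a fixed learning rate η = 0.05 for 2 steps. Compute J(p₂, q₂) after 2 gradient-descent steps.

∇J = (10p + 8q - 20, 8p + 34q)
(p₁, q₁) = (-4, -0.5) − 0.05·(-64, -49) = (-0.8, 1.95)
(p₂, q₂) = (-0.8, 1.95) − 0.05·(-12.4, 59.9) = (-0.18, -1.045)
J(-0.18, -1.045) = 59.831225

59.831225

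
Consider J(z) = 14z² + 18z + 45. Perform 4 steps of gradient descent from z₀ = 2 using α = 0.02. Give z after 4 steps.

-0.54380032

J′(z) = 28z + 18
z₁ = 2 − 0.02·74 = 0.52
z₂ = 0.52 − 0.02·32.56 = -0.1312
z₃ = -0.1312 − 0.02·14.3264 = -0.417728
z₄ = -0.417728 − 0.02·6.303616 = -0.54380032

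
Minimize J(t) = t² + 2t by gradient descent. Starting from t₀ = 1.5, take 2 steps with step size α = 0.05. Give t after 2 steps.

J′(t) = 2t + 2
t₁ = 1.5 − 0.05·5 = 1.25
t₂ = 1.25 − 0.05·4.5 = 1.025

1.025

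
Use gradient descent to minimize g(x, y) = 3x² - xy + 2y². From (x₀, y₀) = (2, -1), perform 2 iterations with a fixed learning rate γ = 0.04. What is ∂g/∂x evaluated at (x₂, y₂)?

∇g = (6x - y, -x + 4y)
(x₁, y₁) = (2, -1) − 0.04·(13, -6) = (1.48, -0.76)
(x₂, y₂) = (1.48, -0.76) − 0.04·(9.64, -4.52) = (1.0944, -0.5792)
∂g/∂x at (1.0944, -0.5792) = 7.1456

7.1456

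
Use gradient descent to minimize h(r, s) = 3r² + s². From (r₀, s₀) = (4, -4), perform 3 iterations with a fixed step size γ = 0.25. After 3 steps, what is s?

-0.5

∇h = (6r, 2s)
Step 1: at (4, -4), ∇h = (24, -8) → (4, -4) − 0.25·(24, -8) = (-2, -2)
Step 2: at (-2, -2), ∇h = (-12, -4) → (-2, -2) − 0.25·(-12, -4) = (1, -1)
Step 3: at (1, -1), ∇h = (6, -2) → (1, -1) − 0.25·(6, -2) = (-0.5, -0.5)
s = -0.5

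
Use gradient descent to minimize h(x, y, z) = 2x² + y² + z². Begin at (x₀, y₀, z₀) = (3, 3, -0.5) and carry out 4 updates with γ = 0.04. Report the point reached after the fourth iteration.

(1.49361408, 2.14917888, -0.35819648)

∇h = (4x, 2y, 2z)
Step 1: at (3, 3, -0.5), ∇h = (12, 6, -1) → (3, 3, -0.5) − 0.04·(12, 6, -1) = (2.52, 2.76, -0.46)
Step 2: at (2.52, 2.76, -0.46), ∇h = (10.08, 5.52, -0.92) → (2.52, 2.76, -0.46) − 0.04·(10.08, 5.52, -0.92) = (2.1168, 2.5392, -0.4232)
Step 3: at (2.1168, 2.5392, -0.4232), ∇h = (8.4672, 5.0784, -0.8464) → (2.1168, 2.5392, -0.4232) − 0.04·(8.4672, 5.0784, -0.8464) = (1.778112, 2.336064, -0.389344)
Step 4: at (1.778112, 2.336064, -0.389344), ∇h = (7.112448, 4.672128, -0.778688) → (1.778112, 2.336064, -0.389344) − 0.04·(7.112448, 4.672128, -0.778688) = (1.49361408, 2.14917888, -0.35819648)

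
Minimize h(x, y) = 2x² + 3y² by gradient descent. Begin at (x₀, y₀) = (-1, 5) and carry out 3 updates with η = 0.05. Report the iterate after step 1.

(-0.8, 3.5)

∇h = (4x, 6y)
Step 1: at (-1, 5), ∇h = (-4, 30) → (-1, 5) − 0.05·(-4, 30) = (-0.8, 3.5)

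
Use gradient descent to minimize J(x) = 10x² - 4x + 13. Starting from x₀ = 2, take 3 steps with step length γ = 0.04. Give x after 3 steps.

J′(x) = 20x - 4
Step 1: J′(2) = 36; x₁ = 2 − 0.04·36 = 0.56
Step 2: J′(0.56) = 7.2; x₂ = 0.56 − 0.04·7.2 = 0.272
Step 3: J′(0.272) = 1.44; x₃ = 0.272 − 0.04·1.44 = 0.2144

0.2144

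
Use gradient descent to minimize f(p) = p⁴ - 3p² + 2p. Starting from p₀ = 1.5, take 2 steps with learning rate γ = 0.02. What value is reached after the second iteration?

f′(p) = 4p³ - 6p + 2
Step 1: f′(1.5) = 6.5; p₁ = 1.5 − 0.02·6.5 = 1.37
Step 2: f′(1.37) = 4.065412; p₂ = 1.37 − 0.02·4.065412 = 1.28869176

1.28869176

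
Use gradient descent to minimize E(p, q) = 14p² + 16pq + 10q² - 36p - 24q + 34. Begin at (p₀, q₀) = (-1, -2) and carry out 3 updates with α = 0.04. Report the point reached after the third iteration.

∇E = (28p + 16q - 36, 16p + 20q - 24)
Step 1: at (-1, -2), ∇E = (-96, -80) → (-1, -2) − 0.04·(-96, -80) = (2.84, 1.2)
Step 2: at (2.84, 1.2), ∇E = (62.72, 45.44) → (2.84, 1.2) − 0.04·(62.72, 45.44) = (0.3312, -0.6176)
Step 3: at (0.3312, -0.6176), ∇E = (-36.608, -31.0528) → (0.3312, -0.6176) − 0.04·(-36.608, -31.0528) = (1.79552, 0.624512)

(1.79552, 0.624512)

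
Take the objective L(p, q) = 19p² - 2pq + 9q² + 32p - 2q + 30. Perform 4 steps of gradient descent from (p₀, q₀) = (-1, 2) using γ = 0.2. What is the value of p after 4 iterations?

∇L = (38p - 2q + 32, -2p + 18q - 2)
Step 1: at (-1, 2), ∇L = (-10, 36) → (-1, 2) − 0.2·(-10, 36) = (1, -5.2)
Step 2: at (1, -5.2), ∇L = (80.4, -97.6) → (1, -5.2) − 0.2·(80.4, -97.6) = (-15.08, 14.32)
Step 3: at (-15.08, 14.32), ∇L = (-569.68, 285.92) → (-15.08, 14.32) − 0.2·(-569.68, 285.92) = (98.856, -42.864)
Step 4: at (98.856, -42.864), ∇L = (3874.256, -971.264) → (98.856, -42.864) − 0.2·(3874.256, -971.264) = (-675.9952, 151.3888)
p = -675.9952

-675.9952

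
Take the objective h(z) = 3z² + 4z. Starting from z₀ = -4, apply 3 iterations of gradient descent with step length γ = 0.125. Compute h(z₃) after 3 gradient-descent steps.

h′(z) = 6z + 4
Step 1: h′(-4) = -20; z₁ = -4 − 0.125·(-20) = -1.5
Step 2: h′(-1.5) = -5; z₂ = -1.5 − 0.125·(-5) = -0.875
Step 3: h′(-0.875) = -1.25; z₃ = -0.875 − 0.125·(-1.25) = -0.71875
h(-0.71875) = -1.3251953125

-1.3251953125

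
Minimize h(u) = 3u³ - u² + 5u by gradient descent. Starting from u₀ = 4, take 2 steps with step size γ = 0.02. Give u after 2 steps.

0.876568

h′(u) = 9u² - 2u + 5
u₁ = 4 − 0.02·141 = 1.18
u₂ = 1.18 − 0.02·15.1716 = 0.876568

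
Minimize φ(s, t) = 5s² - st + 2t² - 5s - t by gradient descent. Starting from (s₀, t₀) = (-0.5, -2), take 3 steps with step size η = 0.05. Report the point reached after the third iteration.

(0.249875, -0.9159375)

∇φ = (10s - t - 5, -s + 4t - 1)
Step 1: at (-0.5, -2), ∇φ = (-8, -8.5) → (-0.5, -2) − 0.05·(-8, -8.5) = (-0.1, -1.575)
Step 2: at (-0.1, -1.575), ∇φ = (-4.425, -7.2) → (-0.1, -1.575) − 0.05·(-4.425, -7.2) = (0.12125, -1.215)
Step 3: at (0.12125, -1.215), ∇φ = (-2.5725, -5.98125) → (0.12125, -1.215) − 0.05·(-2.5725, -5.98125) = (0.249875, -0.9159375)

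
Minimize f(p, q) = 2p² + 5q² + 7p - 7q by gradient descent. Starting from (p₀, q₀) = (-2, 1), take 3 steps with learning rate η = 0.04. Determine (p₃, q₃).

∇f = (4p + 7, 10q - 7)
(p₁, q₁) = (-2, 1) − 0.04·(-1, 3) = (-1.96, 0.88)
(p₂, q₂) = (-1.96, 0.88) − 0.04·(-0.84, 1.8) = (-1.9264, 0.808)
(p₃, q₃) = (-1.9264, 0.808) − 0.04·(-0.7056, 1.08) = (-1.898176, 0.7648)

(-1.898176, 0.7648)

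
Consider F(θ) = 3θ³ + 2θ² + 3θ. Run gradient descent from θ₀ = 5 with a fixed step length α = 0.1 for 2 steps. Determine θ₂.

-365.016

F′(θ) = 9θ² + 4θ + 3
θ₁ = 5 − 0.1·248 = -19.8
θ₂ = -19.8 − 0.1·3452.16 = -365.016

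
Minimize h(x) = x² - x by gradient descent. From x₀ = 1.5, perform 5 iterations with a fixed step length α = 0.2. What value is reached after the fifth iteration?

h′(x) = 2x - 1
x₁ = 1.5 − 0.2·2 = 1.1
x₂ = 1.1 − 0.2·1.2 = 0.86
x₃ = 0.86 − 0.2·0.72 = 0.716
x₄ = 0.716 − 0.2·0.432 = 0.6296
x₅ = 0.6296 − 0.2·0.2592 = 0.57776

0.57776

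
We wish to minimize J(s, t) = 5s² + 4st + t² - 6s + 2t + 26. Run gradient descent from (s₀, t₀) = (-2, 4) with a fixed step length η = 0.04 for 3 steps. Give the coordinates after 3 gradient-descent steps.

∇J = (10s + 4t - 6, 4s + 2t + 2)
(s₁, t₁) = (-2, 4) − 0.04·(-10, 2) = (-1.6, 3.92)
(s₂, t₂) = (-1.6, 3.92) − 0.04·(-6.32, 3.44) = (-1.3472, 3.7824)
(s₃, t₃) = (-1.3472, 3.7824) − 0.04·(-4.3424, 4.176) = (-1.173504, 3.61536)

(-1.173504, 3.61536)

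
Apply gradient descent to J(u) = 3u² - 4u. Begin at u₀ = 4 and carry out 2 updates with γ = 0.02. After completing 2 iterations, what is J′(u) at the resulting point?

J′(u) = 6u - 4
Step 1: J′(4) = 20; u₁ = 4 − 0.02·20 = 3.6
Step 2: J′(3.6) = 17.6; u₂ = 3.6 − 0.02·17.6 = 3.248
J′(u) at (3.248) = 15.488

15.488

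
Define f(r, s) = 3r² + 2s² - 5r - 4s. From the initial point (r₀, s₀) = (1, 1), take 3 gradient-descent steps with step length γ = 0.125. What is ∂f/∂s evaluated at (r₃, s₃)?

∇f = (6r - 5, 4s - 4)
Step 1: at (1, 1), ∇f = (1, 0) → (1, 1) − 0.125·(1, 0) = (0.875, 1)
Step 2: at (0.875, 1), ∇f = (0.25, 0) → (0.875, 1) − 0.125·(0.25, 0) = (0.84375, 1)
Step 3: at (0.84375, 1), ∇f = (0.0625, 0) → (0.84375, 1) − 0.125·(0.0625, 0) = (0.8359375, 1)
∂f/∂s at (0.8359375, 1) = 0

0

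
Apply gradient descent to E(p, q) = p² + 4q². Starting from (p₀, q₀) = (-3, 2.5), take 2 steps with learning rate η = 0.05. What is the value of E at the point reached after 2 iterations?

9.1449

∇E = (2p, 8q)
Step 1: at (-3, 2.5), ∇E = (-6, 20) → (-3, 2.5) − 0.05·(-6, 20) = (-2.7, 1.5)
Step 2: at (-2.7, 1.5), ∇E = (-5.4, 12) → (-2.7, 1.5) − 0.05·(-5.4, 12) = (-2.43, 0.9)
E(-2.43, 0.9) = 9.1449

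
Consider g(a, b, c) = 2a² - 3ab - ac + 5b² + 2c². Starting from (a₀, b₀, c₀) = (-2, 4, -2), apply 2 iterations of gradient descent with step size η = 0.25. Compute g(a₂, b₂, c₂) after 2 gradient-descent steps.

∇g = (4a - 3b - c, -3a + 10b, -a + 4c)
Step 1: at (-2, 4, -2), ∇g = (-18, 46, -6) → (-2, 4, -2) − 0.25·(-18, 46, -6) = (2.5, -7.5, -0.5)
Step 2: at (2.5, -7.5, -0.5), ∇g = (33, -82.5, -4.5) → (2.5, -7.5, -0.5) − 0.25·(33, -82.5, -4.5) = (-5.75, 13.125, 0.625)
g(-5.75, 13.125, 0.625) = 1158.234375

1158.234375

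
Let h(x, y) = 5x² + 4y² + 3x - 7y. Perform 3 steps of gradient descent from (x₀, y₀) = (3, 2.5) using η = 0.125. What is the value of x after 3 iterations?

-0.3515625

∇h = (10x + 3, 8y - 7)
Step 1: at (3, 2.5), ∇h = (33, 13) → (3, 2.5) − 0.125·(33, 13) = (-1.125, 0.875)
Step 2: at (-1.125, 0.875), ∇h = (-8.25, 0) → (-1.125, 0.875) − 0.125·(-8.25, 0) = (-0.09375, 0.875)
Step 3: at (-0.09375, 0.875), ∇h = (2.0625, 0) → (-0.09375, 0.875) − 0.125·(2.0625, 0) = (-0.3515625, 0.875)
x = -0.3515625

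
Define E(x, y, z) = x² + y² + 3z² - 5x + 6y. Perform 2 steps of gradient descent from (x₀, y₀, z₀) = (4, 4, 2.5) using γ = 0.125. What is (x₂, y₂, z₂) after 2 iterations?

(3.34375, 0.9375, 0.15625)

∇E = (2x - 5, 2y + 6, 6z)
Step 1: at (4, 4, 2.5), ∇E = (3, 14, 15) → (4, 4, 2.5) − 0.125·(3, 14, 15) = (3.625, 2.25, 0.625)
Step 2: at (3.625, 2.25, 0.625), ∇E = (2.25, 10.5, 3.75) → (3.625, 2.25, 0.625) − 0.125·(2.25, 10.5, 3.75) = (3.34375, 0.9375, 0.15625)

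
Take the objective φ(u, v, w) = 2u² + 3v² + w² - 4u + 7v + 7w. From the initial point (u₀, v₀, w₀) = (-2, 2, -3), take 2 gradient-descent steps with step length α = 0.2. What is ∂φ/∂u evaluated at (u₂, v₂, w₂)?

∇φ = (4u - 4, 6v + 7, 2w + 7)
(u₁, v₁, w₁) = (-2, 2, -3) − 0.2·(-12, 19, 1) = (0.4, -1.8, -3.2)
(u₂, v₂, w₂) = (0.4, -1.8, -3.2) − 0.2·(-2.4, -3.8, 0.6) = (0.88, -1.04, -3.32)
∂φ/∂u at (0.88, -1.04, -3.32) = -0.48

-0.48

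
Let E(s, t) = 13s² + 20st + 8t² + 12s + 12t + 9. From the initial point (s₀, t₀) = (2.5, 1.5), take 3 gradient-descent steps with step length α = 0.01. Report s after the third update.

0.453228

∇E = (26s + 20t + 12, 20s + 16t + 12)
Step 1: at (2.5, 1.5), ∇E = (107, 86) → (2.5, 1.5) − 0.01·(107, 86) = (1.43, 0.64)
Step 2: at (1.43, 0.64), ∇E = (61.98, 50.84) → (1.43, 0.64) − 0.01·(61.98, 50.84) = (0.8102, 0.1316)
Step 3: at (0.8102, 0.1316), ∇E = (35.6972, 30.3096) → (0.8102, 0.1316) − 0.01·(35.6972, 30.3096) = (0.453228, -0.171496)
s = 0.453228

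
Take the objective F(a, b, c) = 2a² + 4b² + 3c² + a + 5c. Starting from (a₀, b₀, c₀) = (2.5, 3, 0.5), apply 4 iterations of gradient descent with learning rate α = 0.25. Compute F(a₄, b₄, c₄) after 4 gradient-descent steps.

33.8125

∇F = (4a + 1, 8b, 6c + 5)
Step 1: at (2.5, 3, 0.5), ∇F = (11, 24, 8) → (2.5, 3, 0.5) − 0.25·(11, 24, 8) = (-0.25, -3, -1.5)
Step 2: at (-0.25, -3, -1.5), ∇F = (0, -24, -4) → (-0.25, -3, -1.5) − 0.25·(0, -24, -4) = (-0.25, 3, -0.5)
Step 3: at (-0.25, 3, -0.5), ∇F = (0, 24, 2) → (-0.25, 3, -0.5) − 0.25·(0, 24, 2) = (-0.25, -3, -1)
Step 4: at (-0.25, -3, -1), ∇F = (0, -24, -1) → (-0.25, -3, -1) − 0.25·(0, -24, -1) = (-0.25, 3, -0.75)
F(-0.25, 3, -0.75) = 33.8125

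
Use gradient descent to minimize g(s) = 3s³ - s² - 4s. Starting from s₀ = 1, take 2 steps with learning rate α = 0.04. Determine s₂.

0.831616

g′(s) = 9s² - 2s - 4
s₁ = 1 − 0.04·3 = 0.88
s₂ = 0.88 − 0.04·1.2096 = 0.831616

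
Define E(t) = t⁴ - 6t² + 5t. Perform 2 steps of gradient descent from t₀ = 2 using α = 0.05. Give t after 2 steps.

1.417925

E′(t) = 4t³ - 12t + 5
Step 1: E′(2) = 13; t₁ = 2 − 0.05·13 = 1.35
Step 2: E′(1.35) = -1.3585; t₂ = 1.35 − 0.05·(-1.3585) = 1.417925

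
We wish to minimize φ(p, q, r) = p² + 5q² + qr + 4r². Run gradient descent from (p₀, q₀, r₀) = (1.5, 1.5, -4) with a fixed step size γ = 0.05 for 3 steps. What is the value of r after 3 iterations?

∇φ = (2p, 10q + r, q + 8r)
(p₁, q₁, r₁) = (1.5, 1.5, -4) − 0.05·(3, 11, -30.5) = (1.35, 0.95, -2.475)
(p₂, q₂, r₂) = (1.35, 0.95, -2.475) − 0.05·(2.7, 7.025, -18.85) = (1.215, 0.59875, -1.5325)
(p₃, q₃, r₃) = (1.215, 0.59875, -1.5325) − 0.05·(2.43, 4.455, -11.66125) = (1.0935, 0.376, -0.9494375)
r = -0.9494375

-0.9494375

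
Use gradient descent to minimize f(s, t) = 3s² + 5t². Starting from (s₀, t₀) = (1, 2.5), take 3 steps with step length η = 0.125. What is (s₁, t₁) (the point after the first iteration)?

(0.25, -0.625)

∇f = (6s, 10t)
(s₁, t₁) = (1, 2.5) − 0.125·(6, 25) = (0.25, -0.625)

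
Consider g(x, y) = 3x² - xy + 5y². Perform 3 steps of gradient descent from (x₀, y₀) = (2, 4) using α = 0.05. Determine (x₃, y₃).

(0.914, 0.62625)

∇g = (6x - y, -x + 10y)
Step 1: at (2, 4), ∇g = (8, 38) → (2, 4) − 0.05·(8, 38) = (1.6, 2.1)
Step 2: at (1.6, 2.1), ∇g = (7.5, 19.4) → (1.6, 2.1) − 0.05·(7.5, 19.4) = (1.225, 1.13)
Step 3: at (1.225, 1.13), ∇g = (6.22, 10.075) → (1.225, 1.13) − 0.05·(6.22, 10.075) = (0.914, 0.62625)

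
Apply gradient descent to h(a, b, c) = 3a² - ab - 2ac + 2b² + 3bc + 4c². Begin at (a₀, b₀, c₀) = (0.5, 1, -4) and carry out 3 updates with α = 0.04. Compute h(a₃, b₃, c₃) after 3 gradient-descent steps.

∇h = (6a - b - 2c, -a + 4b + 3c, -2a + 3b + 8c)
(a₁, b₁, c₁) = (0.5, 1, -4) − 0.04·(10, -8.5, -30) = (0.1, 1.34, -2.8)
(a₂, b₂, c₂) = (0.1, 1.34, -2.8) − 0.04·(4.86, -3.14, -18.58) = (-0.0944, 1.4656, -2.0568)
(a₃, b₃, c₃) = (-0.0944, 1.4656, -2.0568) − 0.04·(2.0816, -0.2136, -11.8688) = (-0.177664, 1.474144, -1.582048)
h(-0.177664, 1.474144, -1.582048) = 7.155654720512

7.155654720512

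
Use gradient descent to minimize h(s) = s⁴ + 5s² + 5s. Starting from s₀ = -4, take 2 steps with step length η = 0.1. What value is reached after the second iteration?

-6325.8004

h′(s) = 4s³ + 10s + 5
s₁ = -4 − 0.1·(-291) = 25.1
s₂ = 25.1 − 0.1·63509.004 = -6325.8004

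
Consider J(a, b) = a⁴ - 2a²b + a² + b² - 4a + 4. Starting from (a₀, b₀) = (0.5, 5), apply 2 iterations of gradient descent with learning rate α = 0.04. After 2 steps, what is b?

∇J = (4a³ - 4ab + 2a - 4, -2a² + 2b)
(a₁, b₁) = (0.5, 5) − 0.04·(-12.5, 9.5) = (1, 4.62)
(a₂, b₂) = (1, 4.62) − 0.04·(-16.48, 7.24) = (1.6592, 4.3304)
b = 4.3304

4.3304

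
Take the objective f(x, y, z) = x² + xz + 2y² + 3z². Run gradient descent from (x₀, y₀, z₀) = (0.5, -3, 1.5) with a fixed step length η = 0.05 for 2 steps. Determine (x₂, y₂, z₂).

(0.28625, -1.92, 0.69875)

∇f = (2x + z, 4y, x + 6z)
Step 1: at (0.5, -3, 1.5), ∇f = (2.5, -12, 9.5) → (0.5, -3, 1.5) − 0.05·(2.5, -12, 9.5) = (0.375, -2.4, 1.025)
Step 2: at (0.375, -2.4, 1.025), ∇f = (1.775, -9.6, 6.525) → (0.375, -2.4, 1.025) − 0.05·(1.775, -9.6, 6.525) = (0.28625, -1.92, 0.69875)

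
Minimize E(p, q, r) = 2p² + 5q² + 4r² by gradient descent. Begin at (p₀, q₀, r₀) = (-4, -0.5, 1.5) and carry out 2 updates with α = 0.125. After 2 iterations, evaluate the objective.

∇E = (4p, 10q, 8r)
Step 1: at (-4, -0.5, 1.5), ∇E = (-16, -5, 12) → (-4, -0.5, 1.5) − 0.125·(-16, -5, 12) = (-2, 0.125, 0)
Step 2: at (-2, 0.125, 0), ∇E = (-8, 1.25, 0) → (-2, 0.125, 0) − 0.125·(-8, 1.25, 0) = (-1, -0.03125, 0)
E(-1, -0.03125, 0) = 2.0048828125

2.0048828125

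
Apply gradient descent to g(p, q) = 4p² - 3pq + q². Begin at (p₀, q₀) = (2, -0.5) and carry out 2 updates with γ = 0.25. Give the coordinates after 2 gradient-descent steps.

∇g = (8p - 3q, -3p + 2q)
Step 1: at (2, -0.5), ∇g = (17.5, -7) → (2, -0.5) − 0.25·(17.5, -7) = (-2.375, 1.25)
Step 2: at (-2.375, 1.25), ∇g = (-22.75, 9.625) → (-2.375, 1.25) − 0.25·(-22.75, 9.625) = (3.3125, -1.15625)

(3.3125, -1.15625)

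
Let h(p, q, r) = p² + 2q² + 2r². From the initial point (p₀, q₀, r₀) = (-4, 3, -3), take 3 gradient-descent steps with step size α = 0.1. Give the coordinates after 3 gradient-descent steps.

(-2.048, 0.648, -0.648)

∇h = (2p, 4q, 4r)
Step 1: at (-4, 3, -3), ∇h = (-8, 12, -12) → (-4, 3, -3) − 0.1·(-8, 12, -12) = (-3.2, 1.8, -1.8)
Step 2: at (-3.2, 1.8, -1.8), ∇h = (-6.4, 7.2, -7.2) → (-3.2, 1.8, -1.8) − 0.1·(-6.4, 7.2, -7.2) = (-2.56, 1.08, -1.08)
Step 3: at (-2.56, 1.08, -1.08), ∇h = (-5.12, 4.32, -4.32) → (-2.56, 1.08, -1.08) − 0.1·(-5.12, 4.32, -4.32) = (-2.048, 0.648, -0.648)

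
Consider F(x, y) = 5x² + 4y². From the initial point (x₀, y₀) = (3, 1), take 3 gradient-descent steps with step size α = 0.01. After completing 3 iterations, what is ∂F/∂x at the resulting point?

∇F = (10x, 8y)
Step 1: at (3, 1), ∇F = (30, 8) → (3, 1) − 0.01·(30, 8) = (2.7, 0.92)
Step 2: at (2.7, 0.92), ∇F = (27, 7.36) → (2.7, 0.92) − 0.01·(27, 7.36) = (2.43, 0.8464)
Step 3: at (2.43, 0.8464), ∇F = (24.3, 6.7712) → (2.43, 0.8464) − 0.01·(24.3, 6.7712) = (2.187, 0.778688)
∂F/∂x at (2.187, 0.778688) = 21.87

21.87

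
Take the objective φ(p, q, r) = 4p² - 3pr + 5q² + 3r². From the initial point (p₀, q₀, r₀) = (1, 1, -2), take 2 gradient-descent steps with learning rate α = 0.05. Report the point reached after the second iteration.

(-0.0075, 0.25, -0.83)

∇φ = (8p - 3r, 10q, -3p + 6r)
(p₁, q₁, r₁) = (1, 1, -2) − 0.05·(14, 10, -15) = (0.3, 0.5, -1.25)
(p₂, q₂, r₂) = (0.3, 0.5, -1.25) − 0.05·(6.15, 5, -8.4) = (-0.0075, 0.25, -0.83)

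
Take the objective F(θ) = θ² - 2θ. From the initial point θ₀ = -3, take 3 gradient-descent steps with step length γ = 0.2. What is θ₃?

0.136

F′(θ) = 2θ - 2
Step 1: F′(-3) = -8; θ₁ = -3 − 0.2·(-8) = -1.4
Step 2: F′(-1.4) = -4.8; θ₂ = -1.4 − 0.2·(-4.8) = -0.44
Step 3: F′(-0.44) = -2.88; θ₃ = -0.44 − 0.2·(-2.88) = 0.136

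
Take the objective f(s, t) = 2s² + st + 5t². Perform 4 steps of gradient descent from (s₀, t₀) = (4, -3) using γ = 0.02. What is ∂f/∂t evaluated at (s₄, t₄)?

-11.35875936

∇f = (4s + t, s + 10t)
(s₁, t₁) = (4, -3) − 0.02·(13, -26) = (3.74, -2.48)
(s₂, t₂) = (3.74, -2.48) − 0.02·(12.48, -21.06) = (3.4904, -2.0588)
(s₃, t₃) = (3.4904, -2.0588) − 0.02·(11.9028, -17.0976) = (3.252344, -1.716848)
(s₄, t₄) = (3.252344, -1.716848) − 0.02·(11.292528, -13.916136) = (3.02649344, -1.43852528)
∂f/∂t at (3.02649344, -1.43852528) = -11.35875936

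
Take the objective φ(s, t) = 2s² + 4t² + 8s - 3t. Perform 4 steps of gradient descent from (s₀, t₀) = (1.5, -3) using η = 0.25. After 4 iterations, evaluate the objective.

37

∇φ = (4s + 8, 8t - 3)
Step 1: at (1.5, -3), ∇φ = (14, -27) → (1.5, -3) − 0.25·(14, -27) = (-2, 3.75)
Step 2: at (-2, 3.75), ∇φ = (0, 27) → (-2, 3.75) − 0.25·(0, 27) = (-2, -3)
Step 3: at (-2, -3), ∇φ = (0, -27) → (-2, -3) − 0.25·(0, -27) = (-2, 3.75)
Step 4: at (-2, 3.75), ∇φ = (0, 27) → (-2, 3.75) − 0.25·(0, 27) = (-2, -3)
φ(-2, -3) = 37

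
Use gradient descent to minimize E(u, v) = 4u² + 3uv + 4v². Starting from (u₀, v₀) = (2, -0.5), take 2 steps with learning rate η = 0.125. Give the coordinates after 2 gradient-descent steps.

∇E = (8u + 3v, 3u + 8v)
(u₁, v₁) = (2, -0.5) − 0.125·(14.5, 2) = (0.1875, -0.75)
(u₂, v₂) = (0.1875, -0.75) − 0.125·(-0.75, -5.4375) = (0.28125, -0.0703125)

(0.28125, -0.0703125)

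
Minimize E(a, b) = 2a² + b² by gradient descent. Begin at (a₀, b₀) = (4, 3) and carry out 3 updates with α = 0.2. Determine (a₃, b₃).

∇E = (4a, 2b)
(a₁, b₁) = (4, 3) − 0.2·(16, 6) = (0.8, 1.8)
(a₂, b₂) = (0.8, 1.8) − 0.2·(3.2, 3.6) = (0.16, 1.08)
(a₃, b₃) = (0.16, 1.08) − 0.2·(0.64, 2.16) = (0.032, 0.648)

(0.032, 0.648)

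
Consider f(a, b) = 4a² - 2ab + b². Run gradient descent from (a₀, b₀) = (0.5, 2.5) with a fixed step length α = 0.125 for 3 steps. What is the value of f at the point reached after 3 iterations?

1.42279052734375

∇f = (8a - 2b, -2a + 2b)
Step 1: at (0.5, 2.5), ∇f = (-1, 4) → (0.5, 2.5) − 0.125·(-1, 4) = (0.625, 2)
Step 2: at (0.625, 2), ∇f = (1, 2.75) → (0.625, 2) − 0.125·(1, 2.75) = (0.5, 1.65625)
Step 3: at (0.5, 1.65625), ∇f = (0.6875, 2.3125) → (0.5, 1.65625) − 0.125·(0.6875, 2.3125) = (0.4140625, 1.3671875)
f(0.4140625, 1.3671875) = 1.42279052734375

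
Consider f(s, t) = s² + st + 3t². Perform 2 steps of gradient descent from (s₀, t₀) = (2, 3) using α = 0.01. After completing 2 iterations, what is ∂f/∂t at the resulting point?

17.5396

∇f = (2s + t, s + 6t)
(s₁, t₁) = (2, 3) − 0.01·(7, 20) = (1.93, 2.8)
(s₂, t₂) = (1.93, 2.8) − 0.01·(6.66, 18.73) = (1.8634, 2.6127)
∂f/∂t at (1.8634, 2.6127) = 17.5396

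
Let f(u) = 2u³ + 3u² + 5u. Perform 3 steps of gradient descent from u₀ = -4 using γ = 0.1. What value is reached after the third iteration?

-4609.6663576

f′(u) = 6u² + 6u + 5
u₁ = -4 − 0.1·77 = -11.7
u₂ = -11.7 − 0.1·756.14 = -87.314
u₃ = -87.314 − 0.1·45223.523576 = -4609.6663576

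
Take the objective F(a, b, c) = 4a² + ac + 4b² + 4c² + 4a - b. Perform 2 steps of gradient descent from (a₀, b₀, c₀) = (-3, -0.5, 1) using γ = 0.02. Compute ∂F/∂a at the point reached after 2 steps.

∇F = (8a + c + 4, 8b - 1, a + 8c)
(a₁, b₁, c₁) = (-3, -0.5, 1) − 0.02·(-19, -5, 5) = (-2.62, -0.4, 0.9)
(a₂, b₂, c₂) = (-2.62, -0.4, 0.9) − 0.02·(-16.06, -4.2, 4.58) = (-2.2988, -0.316, 0.8084)
∂F/∂a at (-2.2988, -0.316, 0.8084) = -13.582

-13.582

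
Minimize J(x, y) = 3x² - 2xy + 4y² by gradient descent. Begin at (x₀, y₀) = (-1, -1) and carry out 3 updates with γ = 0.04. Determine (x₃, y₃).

∇J = (6x - 2y, -2x + 8y)
Step 1: at (-1, -1), ∇J = (-4, -6) → (-1, -1) − 0.04·(-4, -6) = (-0.84, -0.76)
Step 2: at (-0.84, -0.76), ∇J = (-3.52, -4.4) → (-0.84, -0.76) − 0.04·(-3.52, -4.4) = (-0.6992, -0.584)
Step 3: at (-0.6992, -0.584), ∇J = (-3.0272, -3.2736) → (-0.6992, -0.584) − 0.04·(-3.0272, -3.2736) = (-0.578112, -0.453056)

(-0.578112, -0.453056)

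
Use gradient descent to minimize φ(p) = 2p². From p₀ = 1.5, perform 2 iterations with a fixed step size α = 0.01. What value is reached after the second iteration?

1.3824

φ′(p) = 4p
Step 1: φ′(1.5) = 6; p₁ = 1.5 − 0.01·6 = 1.44
Step 2: φ′(1.44) = 5.76; p₂ = 1.44 − 0.01·5.76 = 1.3824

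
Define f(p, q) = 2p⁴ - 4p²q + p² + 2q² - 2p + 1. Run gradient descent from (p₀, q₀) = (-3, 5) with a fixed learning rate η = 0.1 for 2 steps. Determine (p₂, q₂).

∇f = (8p³ - 8pq + 2p - 2, -4p² + 4q)
Step 1: at (-3, 5), ∇f = (-104, -16) → (-3, 5) − 0.1·(-104, -16) = (7.4, 6.6)
Step 2: at (7.4, 6.6), ∇f = (2863.872, -192.64) → (7.4, 6.6) − 0.1·(2863.872, -192.64) = (-278.9872, 25.864)

(-278.9872, 25.864)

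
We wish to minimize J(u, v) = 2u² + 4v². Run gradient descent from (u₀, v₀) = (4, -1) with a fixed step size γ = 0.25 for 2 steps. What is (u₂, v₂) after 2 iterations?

(0, -1)

∇J = (4u, 8v)
Step 1: at (4, -1), ∇J = (16, -8) → (4, -1) − 0.25·(16, -8) = (0, 1)
Step 2: at (0, 1), ∇J = (0, 8) → (0, 1) − 0.25·(0, 8) = (0, -1)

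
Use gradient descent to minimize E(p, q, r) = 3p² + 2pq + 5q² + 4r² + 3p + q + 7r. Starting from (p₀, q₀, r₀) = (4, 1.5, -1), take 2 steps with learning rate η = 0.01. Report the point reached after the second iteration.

(3.4228, 1.05, -0.9808)

∇E = (6p + 2q + 3, 2p + 10q + 1, 8r + 7)
Step 1: at (4, 1.5, -1), ∇E = (30, 24, -1) → (4, 1.5, -1) − 0.01·(30, 24, -1) = (3.7, 1.26, -0.99)
Step 2: at (3.7, 1.26, -0.99), ∇E = (27.72, 21, -0.92) → (3.7, 1.26, -0.99) − 0.01·(27.72, 21, -0.92) = (3.4228, 1.05, -0.9808)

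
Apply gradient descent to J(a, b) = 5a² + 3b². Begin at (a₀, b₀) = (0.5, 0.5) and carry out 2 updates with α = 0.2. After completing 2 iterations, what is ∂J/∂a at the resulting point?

5

∇J = (10a, 6b)
Step 1: at (0.5, 0.5), ∇J = (5, 3) → (0.5, 0.5) − 0.2·(5, 3) = (-0.5, -0.1)
Step 2: at (-0.5, -0.1), ∇J = (-5, -0.6) → (-0.5, -0.1) − 0.2·(-5, -0.6) = (0.5, 0.02)
∂J/∂a at (0.5, 0.02) = 5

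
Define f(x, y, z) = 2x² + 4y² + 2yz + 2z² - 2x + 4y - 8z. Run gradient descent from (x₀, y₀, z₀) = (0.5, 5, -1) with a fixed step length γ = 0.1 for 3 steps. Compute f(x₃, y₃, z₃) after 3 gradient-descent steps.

-7.938848

∇f = (4x - 2, 8y + 2z + 4, 2y + 4z - 8)
(x₁, y₁, z₁) = (0.5, 5, -1) − 0.1·(0, 42, -2) = (0.5, 0.8, -0.8)
(x₂, y₂, z₂) = (0.5, 0.8, -0.8) − 0.1·(0, 8.8, -9.6) = (0.5, -0.08, 0.16)
(x₃, y₃, z₃) = (0.5, -0.08, 0.16) − 0.1·(0, 3.68, -7.52) = (0.5, -0.448, 0.912)
f(0.5, -0.448, 0.912) = -7.938848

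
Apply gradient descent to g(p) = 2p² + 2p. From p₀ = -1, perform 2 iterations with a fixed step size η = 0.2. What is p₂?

-0.52

g′(p) = 4p + 2
p₁ = -1 − 0.2·(-2) = -0.6
p₂ = -0.6 − 0.2·(-0.4) = -0.52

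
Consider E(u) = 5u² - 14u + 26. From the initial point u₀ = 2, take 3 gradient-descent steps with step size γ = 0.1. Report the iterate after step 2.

E′(u) = 10u - 14
Step 1: E′(2) = 6; u₁ = 2 − 0.1·6 = 1.4
Step 2: E′(1.4) = 0; u₂ = 1.4 − 0.1·0 = 1.4

1.4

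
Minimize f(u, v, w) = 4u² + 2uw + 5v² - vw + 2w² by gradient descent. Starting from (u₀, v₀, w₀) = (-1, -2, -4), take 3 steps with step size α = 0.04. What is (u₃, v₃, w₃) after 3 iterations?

∇f = (8u + 2w, 10v - w, 2u - v + 4w)
(u₁, v₁, w₁) = (-1, -2, -4) − 0.04·(-16, -16, -16) = (-0.36, -1.36, -3.36)
(u₂, v₂, w₂) = (-0.36, -1.36, -3.36) − 0.04·(-9.6, -10.24, -12.8) = (0.024, -0.9504, -2.848)
(u₃, v₃, w₃) = (0.024, -0.9504, -2.848) − 0.04·(-5.504, -6.656, -10.3936) = (0.24416, -0.68416, -2.432256)

(0.24416, -0.68416, -2.432256)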